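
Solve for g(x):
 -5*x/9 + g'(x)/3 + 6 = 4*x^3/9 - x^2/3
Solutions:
 g(x) = C1 + x^4/3 - x^3/3 + 5*x^2/6 - 18*x


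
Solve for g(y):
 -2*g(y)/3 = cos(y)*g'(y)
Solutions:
 g(y) = C1*(sin(y) - 1)^(1/3)/(sin(y) + 1)^(1/3)


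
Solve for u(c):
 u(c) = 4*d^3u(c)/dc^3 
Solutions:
 u(c) = C3*exp(2^(1/3)*c/2) + (C1*sin(2^(1/3)*sqrt(3)*c/4) + C2*cos(2^(1/3)*sqrt(3)*c/4))*exp(-2^(1/3)*c/4)


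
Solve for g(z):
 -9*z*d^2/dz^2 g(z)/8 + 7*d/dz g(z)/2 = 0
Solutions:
 g(z) = C1 + C2*z^(37/9)


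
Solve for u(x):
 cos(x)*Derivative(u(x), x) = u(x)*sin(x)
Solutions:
 u(x) = C1/cos(x)


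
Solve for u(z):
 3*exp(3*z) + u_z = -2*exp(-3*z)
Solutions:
 u(z) = C1 - exp(3*z) + 2*exp(-3*z)/3


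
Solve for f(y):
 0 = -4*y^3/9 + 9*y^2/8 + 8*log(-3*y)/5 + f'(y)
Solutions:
 f(y) = C1 + y^4/9 - 3*y^3/8 - 8*y*log(-y)/5 + 8*y*(1 - log(3))/5


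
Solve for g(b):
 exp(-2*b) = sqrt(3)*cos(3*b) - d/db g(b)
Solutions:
 g(b) = C1 + sqrt(3)*sin(3*b)/3 + exp(-2*b)/2


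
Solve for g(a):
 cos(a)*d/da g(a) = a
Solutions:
 g(a) = C1 + Integral(a/cos(a), a)


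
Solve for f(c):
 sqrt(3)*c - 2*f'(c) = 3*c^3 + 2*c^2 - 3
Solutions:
 f(c) = C1 - 3*c^4/8 - c^3/3 + sqrt(3)*c^2/4 + 3*c/2


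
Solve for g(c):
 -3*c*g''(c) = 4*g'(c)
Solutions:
 g(c) = C1 + C2/c^(1/3)


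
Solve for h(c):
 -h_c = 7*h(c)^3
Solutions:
 h(c) = -sqrt(2)*sqrt(-1/(C1 - 7*c))/2
 h(c) = sqrt(2)*sqrt(-1/(C1 - 7*c))/2


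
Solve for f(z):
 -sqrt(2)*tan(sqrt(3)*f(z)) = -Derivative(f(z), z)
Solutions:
 f(z) = sqrt(3)*(pi - asin(C1*exp(sqrt(6)*z)))/3
 f(z) = sqrt(3)*asin(C1*exp(sqrt(6)*z))/3


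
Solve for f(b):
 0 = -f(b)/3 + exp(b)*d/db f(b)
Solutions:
 f(b) = C1*exp(-exp(-b)/3)


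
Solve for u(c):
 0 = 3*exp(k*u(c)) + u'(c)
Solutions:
 u(c) = Piecewise((log(1/(C1*k + 3*c*k))/k, Ne(k, 0)), (nan, True))
 u(c) = Piecewise((C1 - 3*c, Eq(k, 0)), (nan, True))


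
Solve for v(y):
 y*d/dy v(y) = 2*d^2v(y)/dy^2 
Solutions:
 v(y) = C1 + C2*erfi(y/2)


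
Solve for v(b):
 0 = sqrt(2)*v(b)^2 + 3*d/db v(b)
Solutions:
 v(b) = 3/(C1 + sqrt(2)*b)


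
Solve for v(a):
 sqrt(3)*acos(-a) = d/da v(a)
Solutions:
 v(a) = C1 + sqrt(3)*(a*acos(-a) + sqrt(1 - a^2))


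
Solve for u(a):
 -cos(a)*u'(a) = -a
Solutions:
 u(a) = C1 + Integral(a/cos(a), a)


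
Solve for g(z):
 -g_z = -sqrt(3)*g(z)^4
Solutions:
 g(z) = (-1/(C1 + 3*sqrt(3)*z))^(1/3)
 g(z) = (-1/(C1 + sqrt(3)*z))^(1/3)*(-3^(2/3) - 3*3^(1/6)*I)/6
 g(z) = (-1/(C1 + sqrt(3)*z))^(1/3)*(-3^(2/3) + 3*3^(1/6)*I)/6


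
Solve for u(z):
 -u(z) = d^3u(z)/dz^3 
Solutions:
 u(z) = C3*exp(-z) + (C1*sin(sqrt(3)*z/2) + C2*cos(sqrt(3)*z/2))*exp(z/2)


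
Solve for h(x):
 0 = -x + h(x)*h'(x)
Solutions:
 h(x) = -sqrt(C1 + x^2)
 h(x) = sqrt(C1 + x^2)


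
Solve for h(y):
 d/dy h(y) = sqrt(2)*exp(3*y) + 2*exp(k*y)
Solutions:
 h(y) = C1 + sqrt(2)*exp(3*y)/3 + 2*exp(k*y)/k


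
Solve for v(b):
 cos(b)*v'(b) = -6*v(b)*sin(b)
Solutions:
 v(b) = C1*cos(b)^6


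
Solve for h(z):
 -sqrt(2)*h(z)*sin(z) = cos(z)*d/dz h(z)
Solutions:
 h(z) = C1*cos(z)^(sqrt(2))


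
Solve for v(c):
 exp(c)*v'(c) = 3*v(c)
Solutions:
 v(c) = C1*exp(-3*exp(-c))


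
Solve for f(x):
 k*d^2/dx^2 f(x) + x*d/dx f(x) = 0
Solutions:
 f(x) = C1 + C2*sqrt(k)*erf(sqrt(2)*x*sqrt(1/k)/2)


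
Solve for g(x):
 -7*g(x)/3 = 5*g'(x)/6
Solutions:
 g(x) = C1*exp(-14*x/5)


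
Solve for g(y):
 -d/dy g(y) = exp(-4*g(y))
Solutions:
 g(y) = log(-I*(C1 - 4*y)^(1/4))
 g(y) = log(I*(C1 - 4*y)^(1/4))
 g(y) = log(-(C1 - 4*y)^(1/4))
 g(y) = log(C1 - 4*y)/4


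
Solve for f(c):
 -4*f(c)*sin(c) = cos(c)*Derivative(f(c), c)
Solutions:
 f(c) = C1*cos(c)^4


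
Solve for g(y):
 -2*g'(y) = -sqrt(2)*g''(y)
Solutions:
 g(y) = C1 + C2*exp(sqrt(2)*y)


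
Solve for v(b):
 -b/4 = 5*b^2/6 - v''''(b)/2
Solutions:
 v(b) = C1 + C2*b + C3*b^2 + C4*b^3 + b^6/216 + b^5/240


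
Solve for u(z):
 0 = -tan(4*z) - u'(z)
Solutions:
 u(z) = C1 + log(cos(4*z))/4


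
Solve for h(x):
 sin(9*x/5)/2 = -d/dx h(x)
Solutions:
 h(x) = C1 + 5*cos(9*x/5)/18


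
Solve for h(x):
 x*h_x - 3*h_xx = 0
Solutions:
 h(x) = C1 + C2*erfi(sqrt(6)*x/6)


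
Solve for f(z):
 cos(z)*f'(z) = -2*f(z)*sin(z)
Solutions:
 f(z) = C1*cos(z)^2


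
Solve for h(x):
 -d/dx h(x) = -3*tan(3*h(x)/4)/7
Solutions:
 h(x) = -4*asin(C1*exp(9*x/28))/3 + 4*pi/3
 h(x) = 4*asin(C1*exp(9*x/28))/3


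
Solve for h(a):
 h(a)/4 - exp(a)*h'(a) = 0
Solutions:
 h(a) = C1*exp(-exp(-a)/4)


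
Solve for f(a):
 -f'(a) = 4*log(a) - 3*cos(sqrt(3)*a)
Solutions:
 f(a) = C1 - 4*a*log(a) + 4*a + sqrt(3)*sin(sqrt(3)*a)


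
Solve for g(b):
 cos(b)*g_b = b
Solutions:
 g(b) = C1 + Integral(b/cos(b), b)


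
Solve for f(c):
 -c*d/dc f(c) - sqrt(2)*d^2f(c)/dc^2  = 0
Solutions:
 f(c) = C1 + C2*erf(2^(1/4)*c/2)


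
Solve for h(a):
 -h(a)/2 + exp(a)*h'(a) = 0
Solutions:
 h(a) = C1*exp(-exp(-a)/2)


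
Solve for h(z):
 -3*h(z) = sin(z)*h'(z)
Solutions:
 h(z) = C1*(cos(z) + 1)^(3/2)/(cos(z) - 1)^(3/2)


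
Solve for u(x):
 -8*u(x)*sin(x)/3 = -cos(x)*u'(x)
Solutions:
 u(x) = C1/cos(x)^(8/3)


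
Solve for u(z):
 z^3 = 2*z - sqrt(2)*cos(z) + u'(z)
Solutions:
 u(z) = C1 + z^4/4 - z^2 + sqrt(2)*sin(z)


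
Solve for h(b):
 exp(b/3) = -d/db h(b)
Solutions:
 h(b) = C1 - 3*exp(b/3)


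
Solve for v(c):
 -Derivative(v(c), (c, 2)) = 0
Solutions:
 v(c) = C1 + C2*c


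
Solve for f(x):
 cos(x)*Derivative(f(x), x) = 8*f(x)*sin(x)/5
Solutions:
 f(x) = C1/cos(x)^(8/5)


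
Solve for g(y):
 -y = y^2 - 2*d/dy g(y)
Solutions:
 g(y) = C1 + y^3/6 + y^2/4


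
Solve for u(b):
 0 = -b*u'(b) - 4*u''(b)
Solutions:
 u(b) = C1 + C2*erf(sqrt(2)*b/4)


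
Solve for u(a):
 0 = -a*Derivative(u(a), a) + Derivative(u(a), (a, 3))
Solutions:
 u(a) = C1 + Integral(C2*airyai(a) + C3*airybi(a), a)


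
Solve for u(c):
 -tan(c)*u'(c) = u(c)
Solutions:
 u(c) = C1/sin(c)


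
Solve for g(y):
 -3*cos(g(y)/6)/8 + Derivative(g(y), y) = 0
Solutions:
 -3*y/8 - 3*log(sin(g(y)/6) - 1) + 3*log(sin(g(y)/6) + 1) = C1


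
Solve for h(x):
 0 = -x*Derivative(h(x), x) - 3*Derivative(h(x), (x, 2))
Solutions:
 h(x) = C1 + C2*erf(sqrt(6)*x/6)


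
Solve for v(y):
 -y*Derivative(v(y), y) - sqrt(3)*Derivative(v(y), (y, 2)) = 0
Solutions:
 v(y) = C1 + C2*erf(sqrt(2)*3^(3/4)*y/6)


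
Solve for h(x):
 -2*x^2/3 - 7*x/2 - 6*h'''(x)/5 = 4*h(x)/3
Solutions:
 h(x) = C3*exp(-30^(1/3)*x/3) - x^2/2 - 21*x/8 + (C1*sin(10^(1/3)*3^(5/6)*x/6) + C2*cos(10^(1/3)*3^(5/6)*x/6))*exp(30^(1/3)*x/6)


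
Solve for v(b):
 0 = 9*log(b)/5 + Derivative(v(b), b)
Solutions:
 v(b) = C1 - 9*b*log(b)/5 + 9*b/5


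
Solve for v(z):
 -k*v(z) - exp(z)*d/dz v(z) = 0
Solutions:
 v(z) = C1*exp(k*exp(-z))


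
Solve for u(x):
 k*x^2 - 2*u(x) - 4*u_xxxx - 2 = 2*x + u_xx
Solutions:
 u(x) = k*x^2/2 - k/2 - x + (C1*sin(2^(3/4)*x*cos(atan(sqrt(31))/2)/2) + C2*cos(2^(3/4)*x*cos(atan(sqrt(31))/2)/2))*exp(-2^(3/4)*x*sin(atan(sqrt(31))/2)/2) + (C3*sin(2^(3/4)*x*cos(atan(sqrt(31))/2)/2) + C4*cos(2^(3/4)*x*cos(atan(sqrt(31))/2)/2))*exp(2^(3/4)*x*sin(atan(sqrt(31))/2)/2) - 1


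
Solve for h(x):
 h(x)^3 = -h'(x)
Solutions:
 h(x) = -sqrt(2)*sqrt(-1/(C1 - x))/2
 h(x) = sqrt(2)*sqrt(-1/(C1 - x))/2


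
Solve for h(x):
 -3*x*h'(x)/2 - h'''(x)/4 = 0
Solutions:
 h(x) = C1 + Integral(C2*airyai(-6^(1/3)*x) + C3*airybi(-6^(1/3)*x), x)


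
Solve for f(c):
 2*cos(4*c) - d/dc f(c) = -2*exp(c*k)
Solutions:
 f(c) = C1 + sin(4*c)/2 + 2*exp(c*k)/k


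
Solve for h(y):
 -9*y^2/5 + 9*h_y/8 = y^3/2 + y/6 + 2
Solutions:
 h(y) = C1 + y^4/9 + 8*y^3/15 + 2*y^2/27 + 16*y/9


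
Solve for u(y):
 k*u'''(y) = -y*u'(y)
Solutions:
 u(y) = C1 + Integral(C2*airyai(y*(-1/k)^(1/3)) + C3*airybi(y*(-1/k)^(1/3)), y)


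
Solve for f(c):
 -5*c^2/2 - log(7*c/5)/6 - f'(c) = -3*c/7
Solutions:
 f(c) = C1 - 5*c^3/6 + 3*c^2/14 - c*log(c)/6 - c*log(7)/6 + c/6 + c*log(5)/6


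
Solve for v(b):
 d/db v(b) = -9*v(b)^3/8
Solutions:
 v(b) = -2*sqrt(-1/(C1 - 9*b))
 v(b) = 2*sqrt(-1/(C1 - 9*b))


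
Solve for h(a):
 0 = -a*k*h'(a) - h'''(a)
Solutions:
 h(a) = C1 + Integral(C2*airyai(a*(-k)^(1/3)) + C3*airybi(a*(-k)^(1/3)), a)


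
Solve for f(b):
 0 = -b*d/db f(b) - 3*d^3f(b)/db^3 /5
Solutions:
 f(b) = C1 + Integral(C2*airyai(-3^(2/3)*5^(1/3)*b/3) + C3*airybi(-3^(2/3)*5^(1/3)*b/3), b)


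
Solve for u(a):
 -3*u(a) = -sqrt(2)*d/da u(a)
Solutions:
 u(a) = C1*exp(3*sqrt(2)*a/2)


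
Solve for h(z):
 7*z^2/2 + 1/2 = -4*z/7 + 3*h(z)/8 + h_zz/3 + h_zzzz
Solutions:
 h(z) = 28*z^2/3 + 32*z/21 + (C1*sin(6^(1/4)*z*cos(atan(5*sqrt(2)/2)/2)/2) + C2*cos(6^(1/4)*z*cos(atan(5*sqrt(2)/2)/2)/2))*exp(-6^(1/4)*z*sin(atan(5*sqrt(2)/2)/2)/2) + (C3*sin(6^(1/4)*z*cos(atan(5*sqrt(2)/2)/2)/2) + C4*cos(6^(1/4)*z*cos(atan(5*sqrt(2)/2)/2)/2))*exp(6^(1/4)*z*sin(atan(5*sqrt(2)/2)/2)/2) - 412/27


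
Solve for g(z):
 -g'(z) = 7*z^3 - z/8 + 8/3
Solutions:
 g(z) = C1 - 7*z^4/4 + z^2/16 - 8*z/3


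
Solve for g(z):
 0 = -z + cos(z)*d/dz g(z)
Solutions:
 g(z) = C1 + Integral(z/cos(z), z)


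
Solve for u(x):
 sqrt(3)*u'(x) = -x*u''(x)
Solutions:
 u(x) = C1 + C2*x^(1 - sqrt(3))


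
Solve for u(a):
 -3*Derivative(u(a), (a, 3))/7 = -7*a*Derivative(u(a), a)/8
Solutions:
 u(a) = C1 + Integral(C2*airyai(21^(2/3)*a/6) + C3*airybi(21^(2/3)*a/6), a)


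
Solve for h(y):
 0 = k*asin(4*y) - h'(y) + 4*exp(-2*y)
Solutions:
 h(y) = C1 + k*y*asin(4*y) + k*sqrt(1 - 16*y^2)/4 - 2*exp(-2*y)


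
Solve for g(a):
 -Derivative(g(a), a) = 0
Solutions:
 g(a) = C1


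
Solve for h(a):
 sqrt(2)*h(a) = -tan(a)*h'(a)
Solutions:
 h(a) = C1/sin(a)^(sqrt(2))


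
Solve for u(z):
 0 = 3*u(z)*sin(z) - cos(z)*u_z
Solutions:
 u(z) = C1/cos(z)^3


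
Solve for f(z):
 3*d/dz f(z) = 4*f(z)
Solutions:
 f(z) = C1*exp(4*z/3)


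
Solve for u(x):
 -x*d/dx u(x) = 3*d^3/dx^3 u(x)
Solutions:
 u(x) = C1 + Integral(C2*airyai(-3^(2/3)*x/3) + C3*airybi(-3^(2/3)*x/3), x)


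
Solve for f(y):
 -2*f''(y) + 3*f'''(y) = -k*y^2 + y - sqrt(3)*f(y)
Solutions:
 f(y) = C1*exp(y*(8*2^(1/3)/(-16 + sqrt(-256 + (-16 + 243*sqrt(3))^2) + 243*sqrt(3))^(1/3) + 8 + 2^(2/3)*(-16 + sqrt(-256 + (-16 + 243*sqrt(3))^2) + 243*sqrt(3))^(1/3))/36)*sin(2^(1/3)*sqrt(3)*y*(-2^(1/3)*(-16 + 27*sqrt(-256/729 + (-16/27 + 9*sqrt(3))^2) + 243*sqrt(3))^(1/3) + 8/(-16 + 27*sqrt(-256/729 + (-16/27 + 9*sqrt(3))^2) + 243*sqrt(3))^(1/3))/36) + C2*exp(y*(8*2^(1/3)/(-16 + sqrt(-256 + (-16 + 243*sqrt(3))^2) + 243*sqrt(3))^(1/3) + 8 + 2^(2/3)*(-16 + sqrt(-256 + (-16 + 243*sqrt(3))^2) + 243*sqrt(3))^(1/3))/36)*cos(2^(1/3)*sqrt(3)*y*(-2^(1/3)*(-16 + 27*sqrt(-256/729 + (-16/27 + 9*sqrt(3))^2) + 243*sqrt(3))^(1/3) + 8/(-16 + 27*sqrt(-256/729 + (-16/27 + 9*sqrt(3))^2) + 243*sqrt(3))^(1/3))/36) + C3*exp(y*(-2^(2/3)*(-16 + sqrt(-256 + (-16 + 243*sqrt(3))^2) + 243*sqrt(3))^(1/3) - 8*2^(1/3)/(-16 + sqrt(-256 + (-16 + 243*sqrt(3))^2) + 243*sqrt(3))^(1/3) + 4)/18) - sqrt(3)*k*y^2/3 - 4*k/3 + sqrt(3)*y/3


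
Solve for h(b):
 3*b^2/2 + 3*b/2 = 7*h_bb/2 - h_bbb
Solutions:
 h(b) = C1 + C2*b + C3*exp(7*b/2) + b^4/28 + 11*b^3/98 + 33*b^2/343


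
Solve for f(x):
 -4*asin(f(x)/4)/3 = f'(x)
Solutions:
 Integral(1/asin(_y/4), (_y, f(x))) = C1 - 4*x/3


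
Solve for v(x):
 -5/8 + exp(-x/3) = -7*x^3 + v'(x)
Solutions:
 v(x) = C1 + 7*x^4/4 - 5*x/8 - 3*exp(-x/3)


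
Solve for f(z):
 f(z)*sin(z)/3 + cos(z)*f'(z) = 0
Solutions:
 f(z) = C1*cos(z)^(1/3)


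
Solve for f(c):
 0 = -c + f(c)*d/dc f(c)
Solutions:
 f(c) = -sqrt(C1 + c^2)
 f(c) = sqrt(C1 + c^2)


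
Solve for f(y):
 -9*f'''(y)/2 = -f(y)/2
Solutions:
 f(y) = C3*exp(3^(1/3)*y/3) + (C1*sin(3^(5/6)*y/6) + C2*cos(3^(5/6)*y/6))*exp(-3^(1/3)*y/6)


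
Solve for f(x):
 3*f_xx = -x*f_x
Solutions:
 f(x) = C1 + C2*erf(sqrt(6)*x/6)


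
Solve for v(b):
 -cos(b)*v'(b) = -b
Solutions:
 v(b) = C1 + Integral(b/cos(b), b)


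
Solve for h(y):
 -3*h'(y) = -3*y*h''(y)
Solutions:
 h(y) = C1 + C2*y^2


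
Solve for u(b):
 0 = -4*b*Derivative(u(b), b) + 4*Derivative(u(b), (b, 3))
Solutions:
 u(b) = C1 + Integral(C2*airyai(b) + C3*airybi(b), b)


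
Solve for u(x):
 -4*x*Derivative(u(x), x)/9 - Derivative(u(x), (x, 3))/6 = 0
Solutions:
 u(x) = C1 + Integral(C2*airyai(-2*3^(2/3)*x/3) + C3*airybi(-2*3^(2/3)*x/3), x)


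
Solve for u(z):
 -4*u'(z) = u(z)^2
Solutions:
 u(z) = 4/(C1 + z)


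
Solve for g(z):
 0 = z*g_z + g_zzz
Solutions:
 g(z) = C1 + Integral(C2*airyai(-z) + C3*airybi(-z), z)


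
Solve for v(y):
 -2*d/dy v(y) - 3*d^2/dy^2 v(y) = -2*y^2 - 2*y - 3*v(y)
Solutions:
 v(y) = C1*exp(y*(-1 + sqrt(10))/3) + C2*exp(-y*(1 + sqrt(10))/3) - 2*y^2/3 - 14*y/9 - 64/27


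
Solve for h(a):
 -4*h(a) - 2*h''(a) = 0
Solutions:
 h(a) = C1*sin(sqrt(2)*a) + C2*cos(sqrt(2)*a)


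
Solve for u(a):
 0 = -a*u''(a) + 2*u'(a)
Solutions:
 u(a) = C1 + C2*a^3


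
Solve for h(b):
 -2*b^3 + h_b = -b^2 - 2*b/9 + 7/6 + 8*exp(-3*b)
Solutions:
 h(b) = C1 + b^4/2 - b^3/3 - b^2/9 + 7*b/6 - 8*exp(-3*b)/3


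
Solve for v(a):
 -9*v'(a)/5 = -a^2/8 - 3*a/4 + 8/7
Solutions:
 v(a) = C1 + 5*a^3/216 + 5*a^2/24 - 40*a/63


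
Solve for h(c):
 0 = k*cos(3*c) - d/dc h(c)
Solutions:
 h(c) = C1 + k*sin(3*c)/3


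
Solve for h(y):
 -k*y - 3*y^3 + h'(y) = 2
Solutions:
 h(y) = C1 + k*y^2/2 + 3*y^4/4 + 2*y


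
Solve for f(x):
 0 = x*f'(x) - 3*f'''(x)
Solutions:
 f(x) = C1 + Integral(C2*airyai(3^(2/3)*x/3) + C3*airybi(3^(2/3)*x/3), x)


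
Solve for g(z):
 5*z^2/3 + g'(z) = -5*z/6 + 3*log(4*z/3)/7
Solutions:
 g(z) = C1 - 5*z^3/9 - 5*z^2/12 + 3*z*log(z)/7 - 3*z*log(3)/7 - 3*z/7 + 6*z*log(2)/7


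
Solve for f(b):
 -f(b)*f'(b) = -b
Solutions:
 f(b) = -sqrt(C1 + b^2)
 f(b) = sqrt(C1 + b^2)


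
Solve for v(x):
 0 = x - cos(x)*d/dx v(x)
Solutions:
 v(x) = C1 + Integral(x/cos(x), x)


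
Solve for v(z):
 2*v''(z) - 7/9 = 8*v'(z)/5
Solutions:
 v(z) = C1 + C2*exp(4*z/5) - 35*z/72


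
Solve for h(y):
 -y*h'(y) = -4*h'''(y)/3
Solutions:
 h(y) = C1 + Integral(C2*airyai(6^(1/3)*y/2) + C3*airybi(6^(1/3)*y/2), y)


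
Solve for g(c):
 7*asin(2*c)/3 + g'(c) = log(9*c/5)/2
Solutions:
 g(c) = C1 + c*log(c)/2 - 7*c*asin(2*c)/3 - c*log(5)/2 - c/2 + c*log(3) - 7*sqrt(1 - 4*c^2)/6


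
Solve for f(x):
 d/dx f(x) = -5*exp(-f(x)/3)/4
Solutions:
 f(x) = 3*log(C1 - 5*x/12)


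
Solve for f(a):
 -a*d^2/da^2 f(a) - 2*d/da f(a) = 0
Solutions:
 f(a) = C1 + C2/a


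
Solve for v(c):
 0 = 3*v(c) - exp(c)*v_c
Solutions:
 v(c) = C1*exp(-3*exp(-c))


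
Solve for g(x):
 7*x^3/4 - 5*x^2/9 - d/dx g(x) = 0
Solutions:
 g(x) = C1 + 7*x^4/16 - 5*x^3/27


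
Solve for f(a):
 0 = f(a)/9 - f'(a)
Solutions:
 f(a) = C1*exp(a/9)


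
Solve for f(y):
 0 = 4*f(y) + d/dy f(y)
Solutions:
 f(y) = C1*exp(-4*y)


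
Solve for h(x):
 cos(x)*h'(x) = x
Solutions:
 h(x) = C1 + Integral(x/cos(x), x)


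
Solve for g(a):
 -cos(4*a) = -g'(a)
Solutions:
 g(a) = C1 + sin(4*a)/4


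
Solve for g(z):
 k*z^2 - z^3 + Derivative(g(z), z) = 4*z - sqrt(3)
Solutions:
 g(z) = C1 - k*z^3/3 + z^4/4 + 2*z^2 - sqrt(3)*z


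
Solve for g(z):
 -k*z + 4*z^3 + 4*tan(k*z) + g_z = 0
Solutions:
 g(z) = C1 + k*z^2/2 - z^4 - 4*Piecewise((-log(cos(k*z))/k, Ne(k, 0)), (0, True))


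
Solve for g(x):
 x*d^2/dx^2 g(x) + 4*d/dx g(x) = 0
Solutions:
 g(x) = C1 + C2/x^3


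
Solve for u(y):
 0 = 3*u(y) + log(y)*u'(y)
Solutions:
 u(y) = C1*exp(-3*li(y))


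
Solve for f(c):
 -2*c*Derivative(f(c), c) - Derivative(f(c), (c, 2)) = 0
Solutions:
 f(c) = C1 + C2*erf(c)


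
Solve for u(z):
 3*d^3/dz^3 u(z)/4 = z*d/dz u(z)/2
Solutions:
 u(z) = C1 + Integral(C2*airyai(2^(1/3)*3^(2/3)*z/3) + C3*airybi(2^(1/3)*3^(2/3)*z/3), z)


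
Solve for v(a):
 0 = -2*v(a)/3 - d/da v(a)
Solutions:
 v(a) = C1*exp(-2*a/3)


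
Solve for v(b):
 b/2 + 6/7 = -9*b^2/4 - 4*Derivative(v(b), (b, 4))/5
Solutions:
 v(b) = C1 + C2*b + C3*b^2 + C4*b^3 - b^6/128 - b^5/192 - 5*b^4/112


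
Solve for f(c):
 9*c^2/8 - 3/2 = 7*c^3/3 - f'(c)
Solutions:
 f(c) = C1 + 7*c^4/12 - 3*c^3/8 + 3*c/2


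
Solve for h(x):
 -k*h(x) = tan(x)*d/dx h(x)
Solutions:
 h(x) = C1*exp(-k*log(sin(x)))


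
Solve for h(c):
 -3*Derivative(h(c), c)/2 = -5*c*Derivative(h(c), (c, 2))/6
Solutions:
 h(c) = C1 + C2*c^(14/5)


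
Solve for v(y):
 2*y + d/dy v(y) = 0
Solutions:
 v(y) = C1 - y^2


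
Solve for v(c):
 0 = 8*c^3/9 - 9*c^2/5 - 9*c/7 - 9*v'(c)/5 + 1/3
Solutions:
 v(c) = C1 + 10*c^4/81 - c^3/3 - 5*c^2/14 + 5*c/27


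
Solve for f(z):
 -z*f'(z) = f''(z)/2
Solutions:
 f(z) = C1 + C2*erf(z)


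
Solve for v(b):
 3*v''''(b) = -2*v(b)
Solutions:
 v(b) = (C1*sin(6^(3/4)*b/6) + C2*cos(6^(3/4)*b/6))*exp(-6^(3/4)*b/6) + (C3*sin(6^(3/4)*b/6) + C4*cos(6^(3/4)*b/6))*exp(6^(3/4)*b/6)


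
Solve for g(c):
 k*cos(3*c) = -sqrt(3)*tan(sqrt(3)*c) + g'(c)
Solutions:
 g(c) = C1 + k*sin(3*c)/3 - log(cos(sqrt(3)*c))


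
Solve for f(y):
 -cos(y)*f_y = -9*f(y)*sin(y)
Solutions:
 f(y) = C1/cos(y)^9


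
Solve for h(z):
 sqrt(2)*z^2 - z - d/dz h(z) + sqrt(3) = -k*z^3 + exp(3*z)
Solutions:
 h(z) = C1 + k*z^4/4 + sqrt(2)*z^3/3 - z^2/2 + sqrt(3)*z - exp(3*z)/3


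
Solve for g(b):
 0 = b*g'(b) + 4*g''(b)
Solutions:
 g(b) = C1 + C2*erf(sqrt(2)*b/4)


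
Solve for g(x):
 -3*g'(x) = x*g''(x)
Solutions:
 g(x) = C1 + C2/x^2


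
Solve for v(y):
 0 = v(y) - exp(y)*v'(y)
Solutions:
 v(y) = C1*exp(-exp(-y))


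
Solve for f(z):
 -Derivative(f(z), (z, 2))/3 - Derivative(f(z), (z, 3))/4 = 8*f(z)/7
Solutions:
 f(z) = C1*exp(z*(-28 + 14*2^(2/3)*7^(1/3)/(27*sqrt(785) + 757)^(1/3) + 2^(1/3)*7^(2/3)*(27*sqrt(785) + 757)^(1/3))/63)*sin(14^(1/3)*sqrt(3)*z*(-7^(1/3)*(27*sqrt(785) + 757)^(1/3) + 14*2^(1/3)/(27*sqrt(785) + 757)^(1/3))/63) + C2*exp(z*(-28 + 14*2^(2/3)*7^(1/3)/(27*sqrt(785) + 757)^(1/3) + 2^(1/3)*7^(2/3)*(27*sqrt(785) + 757)^(1/3))/63)*cos(14^(1/3)*sqrt(3)*z*(-7^(1/3)*(27*sqrt(785) + 757)^(1/3) + 14*2^(1/3)/(27*sqrt(785) + 757)^(1/3))/63) + C3*exp(-2*z*(14*2^(2/3)*7^(1/3)/(27*sqrt(785) + 757)^(1/3) + 14 + 2^(1/3)*7^(2/3)*(27*sqrt(785) + 757)^(1/3))/63)


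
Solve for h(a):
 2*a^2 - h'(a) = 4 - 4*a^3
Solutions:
 h(a) = C1 + a^4 + 2*a^3/3 - 4*a


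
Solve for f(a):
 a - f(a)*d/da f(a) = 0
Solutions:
 f(a) = -sqrt(C1 + a^2)
 f(a) = sqrt(C1 + a^2)


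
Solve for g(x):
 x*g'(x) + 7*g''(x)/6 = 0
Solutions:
 g(x) = C1 + C2*erf(sqrt(21)*x/7)


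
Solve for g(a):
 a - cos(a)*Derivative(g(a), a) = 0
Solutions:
 g(a) = C1 + Integral(a/cos(a), a)


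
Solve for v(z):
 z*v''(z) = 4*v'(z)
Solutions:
 v(z) = C1 + C2*z^5


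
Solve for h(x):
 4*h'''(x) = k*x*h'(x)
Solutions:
 h(x) = C1 + Integral(C2*airyai(2^(1/3)*k^(1/3)*x/2) + C3*airybi(2^(1/3)*k^(1/3)*x/2), x)


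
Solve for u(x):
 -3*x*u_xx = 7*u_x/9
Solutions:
 u(x) = C1 + C2*x^(20/27)


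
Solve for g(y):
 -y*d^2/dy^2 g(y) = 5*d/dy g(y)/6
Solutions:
 g(y) = C1 + C2*y^(1/6)


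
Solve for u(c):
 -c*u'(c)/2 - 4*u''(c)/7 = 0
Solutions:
 u(c) = C1 + C2*erf(sqrt(7)*c/4)


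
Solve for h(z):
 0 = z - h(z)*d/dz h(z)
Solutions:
 h(z) = -sqrt(C1 + z^2)
 h(z) = sqrt(C1 + z^2)


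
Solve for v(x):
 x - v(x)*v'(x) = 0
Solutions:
 v(x) = -sqrt(C1 + x^2)
 v(x) = sqrt(C1 + x^2)


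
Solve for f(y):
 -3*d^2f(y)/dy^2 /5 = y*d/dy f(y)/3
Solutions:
 f(y) = C1 + C2*erf(sqrt(10)*y/6)


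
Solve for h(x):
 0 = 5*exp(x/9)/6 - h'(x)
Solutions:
 h(x) = C1 + 15*exp(x/9)/2


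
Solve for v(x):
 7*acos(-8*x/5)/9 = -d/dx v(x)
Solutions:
 v(x) = C1 - 7*x*acos(-8*x/5)/9 - 7*sqrt(25 - 64*x^2)/72


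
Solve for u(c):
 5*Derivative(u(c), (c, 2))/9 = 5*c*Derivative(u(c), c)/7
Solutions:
 u(c) = C1 + C2*erfi(3*sqrt(14)*c/14)


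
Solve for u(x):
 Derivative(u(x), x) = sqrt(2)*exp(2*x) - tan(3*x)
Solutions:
 u(x) = C1 + sqrt(2)*exp(2*x)/2 + log(cos(3*x))/3


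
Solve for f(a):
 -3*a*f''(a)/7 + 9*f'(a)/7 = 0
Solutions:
 f(a) = C1 + C2*a^4


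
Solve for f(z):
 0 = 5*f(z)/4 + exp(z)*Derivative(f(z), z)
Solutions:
 f(z) = C1*exp(5*exp(-z)/4)


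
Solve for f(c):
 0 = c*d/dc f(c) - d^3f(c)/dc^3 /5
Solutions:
 f(c) = C1 + Integral(C2*airyai(5^(1/3)*c) + C3*airybi(5^(1/3)*c), c)


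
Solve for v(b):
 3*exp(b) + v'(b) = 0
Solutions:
 v(b) = C1 - 3*exp(b)


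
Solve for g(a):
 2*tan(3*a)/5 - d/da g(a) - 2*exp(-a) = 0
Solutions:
 g(a) = C1 + log(tan(3*a)^2 + 1)/15 + 2*exp(-a)


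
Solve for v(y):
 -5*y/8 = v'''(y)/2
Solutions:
 v(y) = C1 + C2*y + C3*y^2 - 5*y^4/96


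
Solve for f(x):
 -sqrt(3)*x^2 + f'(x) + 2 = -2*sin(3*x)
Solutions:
 f(x) = C1 + sqrt(3)*x^3/3 - 2*x + 2*cos(3*x)/3


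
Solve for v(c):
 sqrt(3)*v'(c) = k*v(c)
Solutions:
 v(c) = C1*exp(sqrt(3)*c*k/3)


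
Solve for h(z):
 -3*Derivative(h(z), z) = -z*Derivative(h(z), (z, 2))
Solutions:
 h(z) = C1 + C2*z^4


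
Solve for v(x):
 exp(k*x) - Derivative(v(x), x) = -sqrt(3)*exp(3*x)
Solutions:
 v(x) = C1 + sqrt(3)*exp(3*x)/3 + exp(k*x)/k


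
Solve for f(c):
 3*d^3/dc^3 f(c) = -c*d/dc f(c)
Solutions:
 f(c) = C1 + Integral(C2*airyai(-3^(2/3)*c/3) + C3*airybi(-3^(2/3)*c/3), c)


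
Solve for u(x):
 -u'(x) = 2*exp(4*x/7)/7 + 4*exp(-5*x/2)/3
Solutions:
 u(x) = C1 - exp(4*x/7)/2 + 8*exp(-5*x/2)/15


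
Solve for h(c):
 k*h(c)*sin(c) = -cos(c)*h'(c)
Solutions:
 h(c) = C1*exp(k*log(cos(c)))


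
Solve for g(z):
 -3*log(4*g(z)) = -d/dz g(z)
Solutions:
 -Integral(1/(log(_y) + 2*log(2)), (_y, g(z)))/3 = C1 - z


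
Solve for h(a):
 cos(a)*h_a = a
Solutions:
 h(a) = C1 + Integral(a/cos(a), a)


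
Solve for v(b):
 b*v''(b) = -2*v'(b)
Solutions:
 v(b) = C1 + C2/b


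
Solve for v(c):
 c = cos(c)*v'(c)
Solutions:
 v(c) = C1 + Integral(c/cos(c), c)


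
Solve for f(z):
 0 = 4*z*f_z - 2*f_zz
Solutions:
 f(z) = C1 + C2*erfi(z)


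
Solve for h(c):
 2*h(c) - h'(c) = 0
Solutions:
 h(c) = C1*exp(2*c)


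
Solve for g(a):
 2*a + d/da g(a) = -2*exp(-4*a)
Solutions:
 g(a) = C1 - a^2 + exp(-4*a)/2


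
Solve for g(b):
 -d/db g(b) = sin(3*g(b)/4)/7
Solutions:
 b/7 + 2*log(cos(3*g(b)/4) - 1)/3 - 2*log(cos(3*g(b)/4) + 1)/3 = C1


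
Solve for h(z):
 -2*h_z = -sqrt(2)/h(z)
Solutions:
 h(z) = -sqrt(C1 + sqrt(2)*z)
 h(z) = sqrt(C1 + sqrt(2)*z)


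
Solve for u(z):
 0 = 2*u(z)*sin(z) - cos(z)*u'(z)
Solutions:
 u(z) = C1/cos(z)^2


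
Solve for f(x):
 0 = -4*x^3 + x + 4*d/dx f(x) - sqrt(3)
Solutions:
 f(x) = C1 + x^4/4 - x^2/8 + sqrt(3)*x/4


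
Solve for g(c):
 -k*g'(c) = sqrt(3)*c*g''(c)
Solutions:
 g(c) = C1 + c^(-sqrt(3)*re(k)/3 + 1)*(C2*sin(sqrt(3)*log(c)*Abs(im(k))/3) + C3*cos(sqrt(3)*log(c)*im(k)/3))


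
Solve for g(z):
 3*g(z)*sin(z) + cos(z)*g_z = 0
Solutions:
 g(z) = C1*cos(z)^3


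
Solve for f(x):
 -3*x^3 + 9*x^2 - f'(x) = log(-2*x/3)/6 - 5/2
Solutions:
 f(x) = C1 - 3*x^4/4 + 3*x^3 - x*log(-x)/6 + x*(-log(2) + log(3) + 16)/6


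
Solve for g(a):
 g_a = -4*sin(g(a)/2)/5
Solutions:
 4*a/5 + log(cos(g(a)/2) - 1) - log(cos(g(a)/2) + 1) = C1


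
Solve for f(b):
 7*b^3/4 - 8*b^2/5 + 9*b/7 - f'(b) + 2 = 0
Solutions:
 f(b) = C1 + 7*b^4/16 - 8*b^3/15 + 9*b^2/14 + 2*b


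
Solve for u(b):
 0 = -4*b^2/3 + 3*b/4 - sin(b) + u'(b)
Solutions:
 u(b) = C1 + 4*b^3/9 - 3*b^2/8 - cos(b)


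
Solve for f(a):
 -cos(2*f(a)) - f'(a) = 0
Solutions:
 f(a) = -asin((C1 + exp(4*a))/(C1 - exp(4*a)))/2 + pi/2
 f(a) = asin((C1 + exp(4*a))/(C1 - exp(4*a)))/2


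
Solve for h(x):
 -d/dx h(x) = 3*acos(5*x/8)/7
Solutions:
 h(x) = C1 - 3*x*acos(5*x/8)/7 + 3*sqrt(64 - 25*x^2)/35


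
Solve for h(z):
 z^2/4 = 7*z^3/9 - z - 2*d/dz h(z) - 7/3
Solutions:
 h(z) = C1 + 7*z^4/72 - z^3/24 - z^2/4 - 7*z/6


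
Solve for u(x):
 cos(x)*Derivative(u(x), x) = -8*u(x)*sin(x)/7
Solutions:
 u(x) = C1*cos(x)^(8/7)


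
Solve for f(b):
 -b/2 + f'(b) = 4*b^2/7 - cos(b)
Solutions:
 f(b) = C1 + 4*b^3/21 + b^2/4 - sin(b)


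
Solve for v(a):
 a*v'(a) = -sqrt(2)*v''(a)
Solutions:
 v(a) = C1 + C2*erf(2^(1/4)*a/2)


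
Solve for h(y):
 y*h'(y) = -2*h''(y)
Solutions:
 h(y) = C1 + C2*erf(y/2)


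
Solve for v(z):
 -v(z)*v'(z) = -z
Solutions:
 v(z) = -sqrt(C1 + z^2)
 v(z) = sqrt(C1 + z^2)


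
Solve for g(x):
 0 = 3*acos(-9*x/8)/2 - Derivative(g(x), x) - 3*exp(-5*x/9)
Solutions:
 g(x) = C1 + 3*x*acos(-9*x/8)/2 + sqrt(64 - 81*x^2)/6 + 27*exp(-5*x/9)/5


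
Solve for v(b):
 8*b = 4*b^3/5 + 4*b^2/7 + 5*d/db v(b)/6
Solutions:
 v(b) = C1 - 6*b^4/25 - 8*b^3/35 + 24*b^2/5


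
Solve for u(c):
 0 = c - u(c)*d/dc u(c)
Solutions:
 u(c) = -sqrt(C1 + c^2)
 u(c) = sqrt(C1 + c^2)


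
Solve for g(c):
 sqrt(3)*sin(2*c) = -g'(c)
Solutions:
 g(c) = C1 + sqrt(3)*cos(2*c)/2


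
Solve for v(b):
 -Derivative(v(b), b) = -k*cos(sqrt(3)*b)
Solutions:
 v(b) = C1 + sqrt(3)*k*sin(sqrt(3)*b)/3


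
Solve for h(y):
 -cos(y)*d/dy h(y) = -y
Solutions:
 h(y) = C1 + Integral(y/cos(y), y)


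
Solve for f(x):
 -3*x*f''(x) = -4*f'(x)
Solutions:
 f(x) = C1 + C2*x^(7/3)


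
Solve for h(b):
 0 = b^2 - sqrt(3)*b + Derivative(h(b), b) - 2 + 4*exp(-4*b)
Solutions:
 h(b) = C1 - b^3/3 + sqrt(3)*b^2/2 + 2*b + exp(-4*b)


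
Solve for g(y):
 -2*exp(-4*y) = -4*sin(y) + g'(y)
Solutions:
 g(y) = C1 - 4*cos(y) + exp(-4*y)/2


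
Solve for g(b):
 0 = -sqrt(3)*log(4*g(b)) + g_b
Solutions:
 -sqrt(3)*Integral(1/(log(_y) + 2*log(2)), (_y, g(b)))/3 = C1 - b


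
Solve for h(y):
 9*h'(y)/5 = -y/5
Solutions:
 h(y) = C1 - y^2/18


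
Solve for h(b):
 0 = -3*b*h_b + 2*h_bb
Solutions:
 h(b) = C1 + C2*erfi(sqrt(3)*b/2)


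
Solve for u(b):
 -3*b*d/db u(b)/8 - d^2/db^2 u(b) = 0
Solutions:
 u(b) = C1 + C2*erf(sqrt(3)*b/4)


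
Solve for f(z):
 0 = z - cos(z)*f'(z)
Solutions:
 f(z) = C1 + Integral(z/cos(z), z)


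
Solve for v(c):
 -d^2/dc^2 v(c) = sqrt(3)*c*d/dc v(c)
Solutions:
 v(c) = C1 + C2*erf(sqrt(2)*3^(1/4)*c/2)


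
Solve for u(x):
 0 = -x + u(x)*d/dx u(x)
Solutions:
 u(x) = -sqrt(C1 + x^2)
 u(x) = sqrt(C1 + x^2)


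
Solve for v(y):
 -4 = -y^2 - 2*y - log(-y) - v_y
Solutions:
 v(y) = C1 - y^3/3 - y^2 - y*log(-y) + 5*y


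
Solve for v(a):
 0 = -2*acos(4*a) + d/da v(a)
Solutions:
 v(a) = C1 + 2*a*acos(4*a) - sqrt(1 - 16*a^2)/2


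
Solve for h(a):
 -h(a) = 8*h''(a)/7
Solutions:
 h(a) = C1*sin(sqrt(14)*a/4) + C2*cos(sqrt(14)*a/4)


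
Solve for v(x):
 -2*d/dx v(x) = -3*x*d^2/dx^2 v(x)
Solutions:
 v(x) = C1 + C2*x^(5/3)


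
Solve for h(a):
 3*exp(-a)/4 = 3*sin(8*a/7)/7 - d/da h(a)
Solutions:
 h(a) = C1 - 3*cos(8*a/7)/8 + 3*exp(-a)/4


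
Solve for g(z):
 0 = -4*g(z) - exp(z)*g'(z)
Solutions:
 g(z) = C1*exp(4*exp(-z))


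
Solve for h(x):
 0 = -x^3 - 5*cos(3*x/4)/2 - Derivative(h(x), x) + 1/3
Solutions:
 h(x) = C1 - x^4/4 + x/3 - 10*sin(3*x/4)/3


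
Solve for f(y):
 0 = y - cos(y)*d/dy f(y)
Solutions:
 f(y) = C1 + Integral(y/cos(y), y)


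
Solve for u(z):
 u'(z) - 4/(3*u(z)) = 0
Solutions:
 u(z) = -sqrt(C1 + 24*z)/3
 u(z) = sqrt(C1 + 24*z)/3


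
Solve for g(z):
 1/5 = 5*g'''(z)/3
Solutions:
 g(z) = C1 + C2*z + C3*z^2 + z^3/50


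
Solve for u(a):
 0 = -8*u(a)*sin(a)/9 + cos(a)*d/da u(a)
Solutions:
 u(a) = C1/cos(a)^(8/9)


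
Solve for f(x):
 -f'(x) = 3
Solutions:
 f(x) = C1 - 3*x


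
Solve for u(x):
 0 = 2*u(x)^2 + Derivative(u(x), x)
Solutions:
 u(x) = 1/(C1 + 2*x)


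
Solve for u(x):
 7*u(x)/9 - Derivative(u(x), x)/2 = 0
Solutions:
 u(x) = C1*exp(14*x/9)


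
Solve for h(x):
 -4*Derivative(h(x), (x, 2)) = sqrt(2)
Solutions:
 h(x) = C1 + C2*x - sqrt(2)*x^2/8


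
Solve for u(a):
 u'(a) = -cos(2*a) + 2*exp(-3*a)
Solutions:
 u(a) = C1 - sin(2*a)/2 - 2*exp(-3*a)/3


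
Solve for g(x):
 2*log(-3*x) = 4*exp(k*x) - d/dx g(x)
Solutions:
 g(x) = C1 - 2*x*log(-x) + 2*x*(1 - log(3)) + Piecewise((4*exp(k*x)/k, Ne(k, 0)), (4*x, True))


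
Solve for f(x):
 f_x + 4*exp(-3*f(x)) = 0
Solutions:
 f(x) = log(C1 - 12*x)/3
 f(x) = log((-3^(1/3) - 3^(5/6)*I)*(C1 - 4*x)^(1/3)/2)
 f(x) = log((-3^(1/3) + 3^(5/6)*I)*(C1 - 4*x)^(1/3)/2)


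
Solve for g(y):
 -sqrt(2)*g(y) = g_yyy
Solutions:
 g(y) = C3*exp(-2^(1/6)*y) + (C1*sin(2^(1/6)*sqrt(3)*y/2) + C2*cos(2^(1/6)*sqrt(3)*y/2))*exp(2^(1/6)*y/2)


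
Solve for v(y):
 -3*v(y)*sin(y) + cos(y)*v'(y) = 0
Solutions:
 v(y) = C1/cos(y)^3


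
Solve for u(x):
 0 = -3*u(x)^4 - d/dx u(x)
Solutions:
 u(x) = (-3^(2/3) - 3*3^(1/6)*I)*(1/(C1 + 3*x))^(1/3)/6
 u(x) = (-3^(2/3) + 3*3^(1/6)*I)*(1/(C1 + 3*x))^(1/3)/6
 u(x) = (1/(C1 + 9*x))^(1/3)


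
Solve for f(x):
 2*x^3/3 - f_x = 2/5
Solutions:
 f(x) = C1 + x^4/6 - 2*x/5


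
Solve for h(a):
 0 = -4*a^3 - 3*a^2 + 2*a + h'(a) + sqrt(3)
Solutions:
 h(a) = C1 + a^4 + a^3 - a^2 - sqrt(3)*a


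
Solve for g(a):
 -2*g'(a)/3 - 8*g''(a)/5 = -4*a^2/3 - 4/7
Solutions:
 g(a) = C1 + C2*exp(-5*a/12) + 2*a^3/3 - 24*a^2/5 + 4182*a/175


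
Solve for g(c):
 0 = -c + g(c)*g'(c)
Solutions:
 g(c) = -sqrt(C1 + c^2)
 g(c) = sqrt(C1 + c^2)


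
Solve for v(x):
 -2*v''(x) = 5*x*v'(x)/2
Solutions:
 v(x) = C1 + C2*erf(sqrt(10)*x/4)


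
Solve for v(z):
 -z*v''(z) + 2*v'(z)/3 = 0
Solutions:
 v(z) = C1 + C2*z^(5/3)


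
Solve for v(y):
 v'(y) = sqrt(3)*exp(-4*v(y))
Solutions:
 v(y) = log(-I*(C1 + 4*sqrt(3)*y)^(1/4))
 v(y) = log(I*(C1 + 4*sqrt(3)*y)^(1/4))
 v(y) = log(-(C1 + 4*sqrt(3)*y)^(1/4))
 v(y) = log(C1 + 4*sqrt(3)*y)/4


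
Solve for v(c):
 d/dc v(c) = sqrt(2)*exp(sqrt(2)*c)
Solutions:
 v(c) = C1 + exp(sqrt(2)*c)


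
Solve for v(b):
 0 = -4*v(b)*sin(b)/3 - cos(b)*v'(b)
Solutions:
 v(b) = C1*cos(b)^(4/3)


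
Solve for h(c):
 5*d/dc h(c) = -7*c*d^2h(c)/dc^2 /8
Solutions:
 h(c) = C1 + C2/c^(33/7)


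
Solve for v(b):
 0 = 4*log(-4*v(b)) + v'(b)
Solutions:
 Integral(1/(log(-_y) + 2*log(2)), (_y, v(b)))/4 = C1 - b


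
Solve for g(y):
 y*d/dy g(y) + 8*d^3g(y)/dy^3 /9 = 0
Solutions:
 g(y) = C1 + Integral(C2*airyai(-3^(2/3)*y/2) + C3*airybi(-3^(2/3)*y/2), y)


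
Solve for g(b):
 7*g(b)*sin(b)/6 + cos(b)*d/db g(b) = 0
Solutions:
 g(b) = C1*cos(b)^(7/6)


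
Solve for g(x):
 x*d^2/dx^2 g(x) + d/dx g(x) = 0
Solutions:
 g(x) = C1 + C2*log(x)


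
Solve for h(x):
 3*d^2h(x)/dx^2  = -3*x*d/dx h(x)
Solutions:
 h(x) = C1 + C2*erf(sqrt(2)*x/2)


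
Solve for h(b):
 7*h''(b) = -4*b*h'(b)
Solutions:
 h(b) = C1 + C2*erf(sqrt(14)*b/7)


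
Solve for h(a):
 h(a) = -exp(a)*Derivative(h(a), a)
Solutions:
 h(a) = C1*exp(exp(-a))


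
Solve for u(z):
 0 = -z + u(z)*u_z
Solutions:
 u(z) = -sqrt(C1 + z^2)
 u(z) = sqrt(C1 + z^2)


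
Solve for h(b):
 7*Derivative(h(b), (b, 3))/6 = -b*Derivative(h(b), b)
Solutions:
 h(b) = C1 + Integral(C2*airyai(-6^(1/3)*7^(2/3)*b/7) + C3*airybi(-6^(1/3)*7^(2/3)*b/7), b)


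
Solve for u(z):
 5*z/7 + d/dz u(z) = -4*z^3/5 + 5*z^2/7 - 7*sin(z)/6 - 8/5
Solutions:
 u(z) = C1 - z^4/5 + 5*z^3/21 - 5*z^2/14 - 8*z/5 + 7*cos(z)/6


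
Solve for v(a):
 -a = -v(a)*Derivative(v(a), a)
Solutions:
 v(a) = -sqrt(C1 + a^2)
 v(a) = sqrt(C1 + a^2)


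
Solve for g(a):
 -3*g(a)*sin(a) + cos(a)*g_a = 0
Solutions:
 g(a) = C1/cos(a)^3


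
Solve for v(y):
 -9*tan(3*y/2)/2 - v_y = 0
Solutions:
 v(y) = C1 + 3*log(cos(3*y/2))


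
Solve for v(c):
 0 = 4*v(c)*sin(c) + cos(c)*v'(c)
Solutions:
 v(c) = C1*cos(c)^4


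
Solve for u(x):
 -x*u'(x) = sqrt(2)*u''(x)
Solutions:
 u(x) = C1 + C2*erf(2^(1/4)*x/2)


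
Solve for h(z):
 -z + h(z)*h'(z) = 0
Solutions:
 h(z) = -sqrt(C1 + z^2)
 h(z) = sqrt(C1 + z^2)


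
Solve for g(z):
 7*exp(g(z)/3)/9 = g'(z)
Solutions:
 g(z) = 3*log(-1/(C1 + 7*z)) + 9*log(3)


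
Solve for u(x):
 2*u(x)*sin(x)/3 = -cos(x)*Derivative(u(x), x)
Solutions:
 u(x) = C1*cos(x)^(2/3)


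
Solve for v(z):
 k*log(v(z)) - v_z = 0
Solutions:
 li(v(z)) = C1 + k*z


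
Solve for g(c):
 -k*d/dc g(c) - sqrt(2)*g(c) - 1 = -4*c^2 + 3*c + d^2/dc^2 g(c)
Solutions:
 g(c) = C1*exp(c*(-k + sqrt(k^2 - 4*sqrt(2)))/2) + C2*exp(-c*(k + sqrt(k^2 - 4*sqrt(2)))/2) + 2*sqrt(2)*c^2 - 4*c*k - 3*sqrt(2)*c/2 + 2*sqrt(2)*k^2 + 3*k/2 - 4 - sqrt(2)/2


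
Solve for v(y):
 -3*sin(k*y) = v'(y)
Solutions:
 v(y) = C1 + 3*cos(k*y)/k


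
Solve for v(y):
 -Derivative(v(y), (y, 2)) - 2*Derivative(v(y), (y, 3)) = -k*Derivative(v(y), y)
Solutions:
 v(y) = C1 + C2*exp(y*(sqrt(8*k + 1) - 1)/4) + C3*exp(-y*(sqrt(8*k + 1) + 1)/4)


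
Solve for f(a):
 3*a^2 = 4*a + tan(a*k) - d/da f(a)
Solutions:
 f(a) = C1 - a^3 + 2*a^2 + Piecewise((-log(cos(a*k))/k, Ne(k, 0)), (0, True))


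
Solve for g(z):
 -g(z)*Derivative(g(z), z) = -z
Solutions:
 g(z) = -sqrt(C1 + z^2)
 g(z) = sqrt(C1 + z^2)


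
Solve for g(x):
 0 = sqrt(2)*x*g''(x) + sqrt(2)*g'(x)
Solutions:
 g(x) = C1 + C2*log(x)


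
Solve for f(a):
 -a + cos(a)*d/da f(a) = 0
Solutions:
 f(a) = C1 + Integral(a/cos(a), a)


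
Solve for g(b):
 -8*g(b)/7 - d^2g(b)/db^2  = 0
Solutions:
 g(b) = C1*sin(2*sqrt(14)*b/7) + C2*cos(2*sqrt(14)*b/7)


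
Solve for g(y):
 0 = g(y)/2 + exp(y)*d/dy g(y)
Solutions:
 g(y) = C1*exp(exp(-y)/2)


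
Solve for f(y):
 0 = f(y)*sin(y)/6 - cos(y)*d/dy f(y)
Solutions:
 f(y) = C1/cos(y)^(1/6)


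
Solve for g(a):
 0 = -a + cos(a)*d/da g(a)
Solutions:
 g(a) = C1 + Integral(a/cos(a), a)


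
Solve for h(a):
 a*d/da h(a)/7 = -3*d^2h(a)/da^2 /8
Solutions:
 h(a) = C1 + C2*erf(2*sqrt(21)*a/21)


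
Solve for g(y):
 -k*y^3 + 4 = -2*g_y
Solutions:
 g(y) = C1 + k*y^4/8 - 2*y


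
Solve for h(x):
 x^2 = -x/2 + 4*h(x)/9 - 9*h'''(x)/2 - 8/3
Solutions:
 h(x) = C3*exp(2*3^(2/3)*x/9) + 9*x^2/4 + 9*x/8 + (C1*sin(3^(1/6)*x/3) + C2*cos(3^(1/6)*x/3))*exp(-3^(2/3)*x/9) + 6


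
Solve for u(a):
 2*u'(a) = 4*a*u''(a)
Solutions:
 u(a) = C1 + C2*a^(3/2)


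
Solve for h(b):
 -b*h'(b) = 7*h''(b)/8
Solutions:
 h(b) = C1 + C2*erf(2*sqrt(7)*b/7)


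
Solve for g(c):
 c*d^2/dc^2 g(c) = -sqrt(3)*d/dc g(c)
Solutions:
 g(c) = C1 + C2*c^(1 - sqrt(3))


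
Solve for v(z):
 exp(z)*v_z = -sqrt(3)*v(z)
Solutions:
 v(z) = C1*exp(sqrt(3)*exp(-z))


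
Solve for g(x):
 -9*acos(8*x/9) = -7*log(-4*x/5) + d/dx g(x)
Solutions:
 g(x) = C1 + 7*x*log(-x) - 9*x*acos(8*x/9) - 7*x*log(5) - 7*x + 14*x*log(2) + 9*sqrt(81 - 64*x^2)/8


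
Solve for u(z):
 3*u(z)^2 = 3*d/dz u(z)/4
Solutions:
 u(z) = -1/(C1 + 4*z)


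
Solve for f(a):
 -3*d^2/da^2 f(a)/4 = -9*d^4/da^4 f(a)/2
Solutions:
 f(a) = C1 + C2*a + C3*exp(-sqrt(6)*a/6) + C4*exp(sqrt(6)*a/6)


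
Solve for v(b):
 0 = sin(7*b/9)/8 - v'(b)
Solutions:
 v(b) = C1 - 9*cos(7*b/9)/56


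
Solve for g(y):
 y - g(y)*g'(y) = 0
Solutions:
 g(y) = -sqrt(C1 + y^2)
 g(y) = sqrt(C1 + y^2)


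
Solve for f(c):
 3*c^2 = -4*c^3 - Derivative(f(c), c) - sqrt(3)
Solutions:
 f(c) = C1 - c^4 - c^3 - sqrt(3)*c


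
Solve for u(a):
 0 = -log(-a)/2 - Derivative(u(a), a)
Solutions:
 u(a) = C1 - a*log(-a)/2 + a/2


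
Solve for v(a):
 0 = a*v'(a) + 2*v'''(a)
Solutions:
 v(a) = C1 + Integral(C2*airyai(-2^(2/3)*a/2) + C3*airybi(-2^(2/3)*a/2), a)


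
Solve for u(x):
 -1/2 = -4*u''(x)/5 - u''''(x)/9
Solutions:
 u(x) = C1 + C2*x + C3*sin(6*sqrt(5)*x/5) + C4*cos(6*sqrt(5)*x/5) + 5*x^2/16


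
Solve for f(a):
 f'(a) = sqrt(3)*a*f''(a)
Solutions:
 f(a) = C1 + C2*a^(sqrt(3)/3 + 1)


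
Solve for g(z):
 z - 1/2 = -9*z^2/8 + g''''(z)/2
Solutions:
 g(z) = C1 + C2*z + C3*z^2 + C4*z^3 + z^6/160 + z^5/60 - z^4/24


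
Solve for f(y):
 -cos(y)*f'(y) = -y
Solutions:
 f(y) = C1 + Integral(y/cos(y), y)


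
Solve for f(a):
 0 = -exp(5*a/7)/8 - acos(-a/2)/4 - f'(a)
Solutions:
 f(a) = C1 - a*acos(-a/2)/4 - sqrt(4 - a^2)/4 - 7*exp(5*a/7)/40


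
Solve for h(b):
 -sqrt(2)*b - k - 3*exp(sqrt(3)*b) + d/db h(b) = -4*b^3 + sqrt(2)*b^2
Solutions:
 h(b) = C1 - b^4 + sqrt(2)*b^3/3 + sqrt(2)*b^2/2 + b*k + sqrt(3)*exp(sqrt(3)*b)


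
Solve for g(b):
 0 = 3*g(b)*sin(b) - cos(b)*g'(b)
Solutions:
 g(b) = C1/cos(b)^3


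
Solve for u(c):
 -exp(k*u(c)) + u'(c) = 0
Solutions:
 u(c) = Piecewise((log(-1/(C1*k + c*k))/k, Ne(k, 0)), (nan, True))
 u(c) = Piecewise((C1 + c, Eq(k, 0)), (nan, True))


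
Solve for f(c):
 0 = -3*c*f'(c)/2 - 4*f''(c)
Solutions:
 f(c) = C1 + C2*erf(sqrt(3)*c/4)


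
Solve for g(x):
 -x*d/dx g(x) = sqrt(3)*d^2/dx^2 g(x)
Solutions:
 g(x) = C1 + C2*erf(sqrt(2)*3^(3/4)*x/6)


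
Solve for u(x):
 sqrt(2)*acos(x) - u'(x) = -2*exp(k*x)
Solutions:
 u(x) = C1 + sqrt(2)*(x*acos(x) - sqrt(1 - x^2)) + 2*Piecewise((exp(k*x)/k, Ne(k, 0)), (x, True))


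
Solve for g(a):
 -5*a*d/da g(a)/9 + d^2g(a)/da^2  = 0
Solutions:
 g(a) = C1 + C2*erfi(sqrt(10)*a/6)


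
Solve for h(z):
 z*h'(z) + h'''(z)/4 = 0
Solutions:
 h(z) = C1 + Integral(C2*airyai(-2^(2/3)*z) + C3*airybi(-2^(2/3)*z), z)


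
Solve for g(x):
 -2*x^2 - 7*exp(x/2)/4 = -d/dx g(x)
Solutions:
 g(x) = C1 + 2*x^3/3 + 7*exp(x/2)/2


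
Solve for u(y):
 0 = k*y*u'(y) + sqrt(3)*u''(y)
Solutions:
 u(y) = Piecewise((-sqrt(2)*3^(1/4)*sqrt(pi)*C1*erf(sqrt(2)*3^(3/4)*sqrt(k)*y/6)/(2*sqrt(k)) - C2, (k > 0) | (k < 0)), (-C1*y - C2, True))


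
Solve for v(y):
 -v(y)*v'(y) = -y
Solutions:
 v(y) = -sqrt(C1 + y^2)
 v(y) = sqrt(C1 + y^2)


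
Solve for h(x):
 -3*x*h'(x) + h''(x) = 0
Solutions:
 h(x) = C1 + C2*erfi(sqrt(6)*x/2)


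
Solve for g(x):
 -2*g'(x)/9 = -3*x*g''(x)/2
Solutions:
 g(x) = C1 + C2*x^(31/27)


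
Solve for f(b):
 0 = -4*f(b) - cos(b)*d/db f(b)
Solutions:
 f(b) = C1*(sin(b)^2 - 2*sin(b) + 1)/(sin(b)^2 + 2*sin(b) + 1)


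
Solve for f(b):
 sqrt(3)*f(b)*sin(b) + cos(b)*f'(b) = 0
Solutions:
 f(b) = C1*cos(b)^(sqrt(3))


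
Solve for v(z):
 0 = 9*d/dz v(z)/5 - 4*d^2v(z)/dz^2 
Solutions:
 v(z) = C1 + C2*exp(9*z/20)


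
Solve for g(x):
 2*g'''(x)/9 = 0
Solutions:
 g(x) = C1 + C2*x + C3*x^2


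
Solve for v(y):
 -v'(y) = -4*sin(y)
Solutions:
 v(y) = C1 - 4*cos(y)


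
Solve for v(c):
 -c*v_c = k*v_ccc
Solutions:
 v(c) = C1 + Integral(C2*airyai(c*(-1/k)^(1/3)) + C3*airybi(c*(-1/k)^(1/3)), c)


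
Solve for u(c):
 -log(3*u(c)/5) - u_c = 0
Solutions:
 Integral(1/(log(_y) - log(5) + log(3)), (_y, u(c))) = C1 - c


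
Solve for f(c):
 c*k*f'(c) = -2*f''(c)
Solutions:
 f(c) = Piecewise((-sqrt(pi)*C1*erf(c*sqrt(k)/2)/sqrt(k) - C2, (k > 0) | (k < 0)), (-C1*c - C2, True))


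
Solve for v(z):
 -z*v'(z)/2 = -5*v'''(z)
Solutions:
 v(z) = C1 + Integral(C2*airyai(10^(2/3)*z/10) + C3*airybi(10^(2/3)*z/10), z)


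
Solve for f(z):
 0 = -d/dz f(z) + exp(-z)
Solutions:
 f(z) = C1 - exp(-z)


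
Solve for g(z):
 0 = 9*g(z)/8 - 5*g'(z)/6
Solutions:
 g(z) = C1*exp(27*z/20)


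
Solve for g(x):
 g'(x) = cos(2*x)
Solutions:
 g(x) = C1 + sin(2*x)/2


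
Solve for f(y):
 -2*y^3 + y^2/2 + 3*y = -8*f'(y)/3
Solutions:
 f(y) = C1 + 3*y^4/16 - y^3/16 - 9*y^2/16


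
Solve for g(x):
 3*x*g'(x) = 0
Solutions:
 g(x) = C1
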